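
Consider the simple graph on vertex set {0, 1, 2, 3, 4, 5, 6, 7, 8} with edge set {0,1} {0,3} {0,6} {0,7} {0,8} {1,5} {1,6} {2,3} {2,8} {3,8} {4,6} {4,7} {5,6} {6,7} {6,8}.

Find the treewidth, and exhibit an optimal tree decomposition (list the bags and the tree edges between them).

Every bag has size at most 3, so the width is 3 − 1 = 2 and tw(G) ≤ 2. For the lower bound, the 3 vertices {2, 3, 8} are pairwise adjacent, and any tree decomposition puts a clique entirely inside one bag — forcing width ≥ 2. Therefore the treewidth is 2.

Treewidth 2.
One such decomposition:
Bags: B1 = {0, 3, 8}  B2 = {2, 3, 8}  B3 = {0, 6, 8}  B4 = {0, 1, 6}  B5 = {0, 6, 7}  B6 = {4, 6, 7}  B7 = {1, 5, 6}
Tree: B1–B2, B1–B3, B3–B4, B3–B5, B5–B6, B4–B7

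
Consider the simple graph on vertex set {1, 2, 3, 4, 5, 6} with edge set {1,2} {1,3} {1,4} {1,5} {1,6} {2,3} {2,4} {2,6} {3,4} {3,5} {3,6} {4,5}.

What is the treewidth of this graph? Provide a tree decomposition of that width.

Every bag has size at most 4, so the width is 4 − 1 = 3 and tw(G) ≤ 3. Conversely, {1, 2, 3, 4} is a clique of size 4, and the vertices of any clique must share a bag in every tree decomposition; so some bag has ≥ 4 vertices and tw(G) ≥ 3. Combining the bounds, tw(G) = 3.

Treewidth 3.
One optimal decomposition is:
Bags: B1 = {1, 3, 4, 5}  B2 = {1, 2, 3, 4}  B3 = {1, 2, 3, 6}
Tree: B1–B2, B2–B3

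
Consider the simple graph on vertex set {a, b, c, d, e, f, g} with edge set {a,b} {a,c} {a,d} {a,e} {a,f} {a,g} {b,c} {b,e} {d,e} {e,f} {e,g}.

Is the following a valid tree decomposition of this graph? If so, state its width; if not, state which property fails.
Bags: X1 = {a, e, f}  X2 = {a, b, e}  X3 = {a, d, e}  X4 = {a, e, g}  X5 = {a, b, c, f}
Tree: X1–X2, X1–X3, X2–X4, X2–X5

No — bags containing vertex f are not connected in the tree.

A tree decomposition must satisfy three properties: every vertex lies in some bag; for every edge, both endpoints lie together in some bag; and for every vertex, the bags containing it form a connected subtree. Here bags containing vertex f are not connected in the tree, so the decomposition is invalid.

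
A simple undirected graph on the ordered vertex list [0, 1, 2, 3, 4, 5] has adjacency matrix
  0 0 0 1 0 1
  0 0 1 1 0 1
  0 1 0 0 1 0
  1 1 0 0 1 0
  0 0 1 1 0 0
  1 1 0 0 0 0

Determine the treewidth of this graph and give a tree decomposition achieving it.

Treewidth 2.
One such decomposition:
Bags: B1 = {2, 3, 4}  B2 = {1, 2, 3}  B3 = {0, 1, 3}  B4 = {0, 1, 5}
Tree: B1–B2, B2–B3, B3–B4

The largest bag has 3 vertices, giving width 2; this decomposition certifies tw(G) ≤ 2. For the lower bound, G contains the cycle 4–2–1–3–4, so G is not a forest; only forests have treewidth ≤ 1, hence tw(G) ≥ 2. Hence tw(G) = 2 exactly.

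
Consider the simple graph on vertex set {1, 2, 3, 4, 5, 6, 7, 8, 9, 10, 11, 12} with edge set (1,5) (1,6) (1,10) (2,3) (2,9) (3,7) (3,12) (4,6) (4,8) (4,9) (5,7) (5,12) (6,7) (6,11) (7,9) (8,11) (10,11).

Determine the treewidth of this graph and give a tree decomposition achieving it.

Treewidth 3.
One such decomposition:
Bags: B1 = {2, 3, 9, 12}  B2 = {3, 7, 9, 12}  B3 = {5, 7, 9, 12}  B4 = {4, 5, 7, 9}  B5 = {4, 5, 6, 7}  B6 = {1, 4, 5, 6}  B7 = {1, 4, 6, 8}  B8 = {1, 6, 8, 11}  B9 = {1, 8, 10, 11}
Tree: B1–B2, B2–B3, B3–B4, B4–B5, B5–B6, B6–B7, B7–B8, B8–B9

Each bag holds 4 vertices, so the decomposition has width 3, which upper-bounds the treewidth. For the lower bound: the 4 vertex sets {2,3,12}, {9}, {7}, {1,4,5,6} are disjoint, each induces a connected subgraph, and every pair is joined by at least one edge of G. Contracting each set to a single vertex therefore yields K_{4} as a minor, and since treewidth is minor-monotone, tw(G) ≥ tw(K_{4}) = 3. Therefore the treewidth is 3.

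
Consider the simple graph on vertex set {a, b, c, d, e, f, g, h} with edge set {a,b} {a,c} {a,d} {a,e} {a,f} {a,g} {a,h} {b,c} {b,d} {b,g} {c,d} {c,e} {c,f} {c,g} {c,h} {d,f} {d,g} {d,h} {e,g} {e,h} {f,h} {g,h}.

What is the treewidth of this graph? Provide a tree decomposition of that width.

Treewidth 4.
Bags: B1 = {a, c, d, g, h}  B2 = {a, b, c, d, g}  B3 = {a, c, e, g, h}  B4 = {a, c, d, f, h}
Tree: B1–B2, B1–B3, B1–B4

Every bag has size at most 5, so the width is 5 − 1 = 4 and tw(G) ≤ 4. On the other hand G contains the 5-clique {a, c, d, g, h}. A clique must lie in a single bag of any decomposition, so no decomposition can have width below 4. Combining the bounds, tw(G) = 4.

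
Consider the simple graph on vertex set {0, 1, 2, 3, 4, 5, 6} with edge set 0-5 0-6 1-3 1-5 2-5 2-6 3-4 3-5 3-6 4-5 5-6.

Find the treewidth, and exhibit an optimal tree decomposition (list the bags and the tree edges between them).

Every bag has size at most 3, so the width is 3 − 1 = 2 and tw(G) ≤ 2. For the lower bound, the 3 vertices {0, 5, 6} are pairwise adjacent, and any tree decomposition puts a clique entirely inside one bag — forcing width ≥ 2. The upper and lower bounds meet at 2, so that is the treewidth.

Treewidth 2.
Bags: B1 = {3, 5, 6}  B2 = {2, 5, 6}  B3 = {3, 4, 5}  B4 = {0, 5, 6}  B5 = {1, 3, 5}
Tree: B1–B2, B1–B3, B2–B4, B3–B5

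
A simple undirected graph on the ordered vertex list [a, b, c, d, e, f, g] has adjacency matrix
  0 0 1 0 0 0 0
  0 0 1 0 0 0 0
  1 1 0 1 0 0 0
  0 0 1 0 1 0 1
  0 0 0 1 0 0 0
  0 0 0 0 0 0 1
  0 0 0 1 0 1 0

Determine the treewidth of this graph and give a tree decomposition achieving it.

Treewidth 1.
One optimal decomposition is:
Bags: B1 = {a, c}  B2 = {c, d}  B3 = {b, c}  B4 = {d, g}  B5 = {d, e}  B6 = {f, g}
Tree: B1–B2, B2–B3, B2–B4, B2–B5, B4–B6

Each bag holds 2 vertices, so the decomposition has width 1, which upper-bounds the treewidth. G has an edge, so its treewidth is at least 1. Therefore the treewidth is 1.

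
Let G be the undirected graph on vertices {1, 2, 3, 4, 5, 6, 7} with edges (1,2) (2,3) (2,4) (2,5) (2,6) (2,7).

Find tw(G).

1

A width-1 tree decomposition is:
Bags: B1 = {2, 3}  B2 = {2, 4}  B3 = {2, 6}  B4 = {2, 5}  B5 = {2, 7}  B6 = {1, 2}
Tree: B1–B2, B1–B3, B1–B4, B2–B5, B5–B6
Each bag holds 2 vertices, so the decomposition has width 1, which upper-bounds the treewidth. Since G has at least one edge (e.g. 2–3), it is not an edgeless graph, so tw(G) ≥ 1. The upper and lower bounds meet at 1, so that is the treewidth.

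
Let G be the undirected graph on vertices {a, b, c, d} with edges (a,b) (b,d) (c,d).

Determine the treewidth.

A width-1 tree decomposition is:
Bags: B1 = {b, d}  B2 = {a, b}  B3 = {c, d}
Tree: B1–B2, B1–B3
The largest bag has 2 vertices, giving width 1; this decomposition certifies tw(G) ≤ 1. Any graph with an edge has treewidth ≥ 1, and G has the edge b–d. Combining the bounds, tw(G) = 1.

1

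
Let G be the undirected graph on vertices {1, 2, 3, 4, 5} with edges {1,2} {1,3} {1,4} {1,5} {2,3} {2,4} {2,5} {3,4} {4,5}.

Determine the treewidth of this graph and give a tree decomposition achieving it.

The largest bag has 4 vertices, giving width 3; this decomposition certifies tw(G) ≤ 3. Conversely, {1, 2, 3, 4} is a clique of size 4, and the vertices of any clique must share a bag in every tree decomposition; so some bag has ≥ 4 vertices and tw(G) ≥ 3. Therefore the treewidth is 3.

Treewidth 3.
Bags: B1 = {1, 2, 3, 4}  B2 = {1, 2, 4, 5}
Tree: B1–B2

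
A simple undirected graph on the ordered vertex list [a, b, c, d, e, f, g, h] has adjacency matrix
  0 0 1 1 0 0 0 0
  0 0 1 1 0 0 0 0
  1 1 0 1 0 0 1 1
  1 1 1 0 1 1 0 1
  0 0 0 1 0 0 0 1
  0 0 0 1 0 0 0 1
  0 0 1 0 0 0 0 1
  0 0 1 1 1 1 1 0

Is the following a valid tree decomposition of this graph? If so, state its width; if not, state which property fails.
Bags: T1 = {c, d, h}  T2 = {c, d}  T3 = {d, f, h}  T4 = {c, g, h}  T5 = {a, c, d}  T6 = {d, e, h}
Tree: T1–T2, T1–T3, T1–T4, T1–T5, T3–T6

No — vertex b appears in no bag.

A tree decomposition must satisfy three properties: every vertex lies in some bag; for every edge, both endpoints lie together in some bag; and for every vertex, the bags containing it form a connected subtree. Here vertex b appears in no bag, so the decomposition is invalid.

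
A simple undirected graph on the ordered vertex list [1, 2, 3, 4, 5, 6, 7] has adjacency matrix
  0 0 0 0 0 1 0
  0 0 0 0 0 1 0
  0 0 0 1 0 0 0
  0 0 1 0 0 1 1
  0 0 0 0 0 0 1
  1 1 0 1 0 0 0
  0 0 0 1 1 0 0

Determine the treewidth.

A width-1 tree decomposition is:
Bags: B1 = {4, 6}  B2 = {1, 6}  B3 = {4, 7}  B4 = {3, 4}  B5 = {5, 7}  B6 = {2, 6}
Tree: B1–B2, B1–B3, B3–B4, B3–B5, B1–B6
The largest bag has 2 vertices, giving width 1; this decomposition certifies tw(G) ≤ 1. Any graph with an edge has treewidth ≥ 1, and G has the edge 6–4. The upper and lower bounds meet at 1, so that is the treewidth.

1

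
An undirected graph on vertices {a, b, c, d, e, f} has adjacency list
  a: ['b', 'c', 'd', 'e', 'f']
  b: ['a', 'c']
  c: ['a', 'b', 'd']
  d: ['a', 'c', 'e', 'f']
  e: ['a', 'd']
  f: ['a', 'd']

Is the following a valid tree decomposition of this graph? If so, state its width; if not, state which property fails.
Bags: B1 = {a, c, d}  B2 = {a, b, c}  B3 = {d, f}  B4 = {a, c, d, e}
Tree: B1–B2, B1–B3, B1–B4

A tree decomposition must satisfy three properties: every vertex lies in some bag; for every edge, both endpoints lie together in some bag; and for every vertex, the bags containing it form a connected subtree. Here edge (a,f) lies in no bag, so the decomposition is invalid.

No — edge (a,f) lies in no bag.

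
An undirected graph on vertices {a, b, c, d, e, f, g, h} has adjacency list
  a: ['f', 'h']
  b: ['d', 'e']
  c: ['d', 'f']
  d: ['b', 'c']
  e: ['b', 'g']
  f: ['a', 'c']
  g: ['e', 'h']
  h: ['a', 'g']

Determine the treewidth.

2

A width-2 tree decomposition is:
Bags: B1 = {a, f, h}  B2 = {c, f, h}  B3 = {c, d, h}  B4 = {b, d, h}  B5 = {b, e, h}  B6 = {e, g, h}
Tree: B1–B2, B2–B3, B3–B4, B4–B5, B5–B6
Each bag holds 3 vertices, so the decomposition has width 2, which upper-bounds the treewidth. For the lower bound, G contains the cycle h–a–f–c–d–b–e–g–h, so G is not a forest; only forests have treewidth ≤ 1, hence tw(G) ≥ 2. Therefore the treewidth is 2.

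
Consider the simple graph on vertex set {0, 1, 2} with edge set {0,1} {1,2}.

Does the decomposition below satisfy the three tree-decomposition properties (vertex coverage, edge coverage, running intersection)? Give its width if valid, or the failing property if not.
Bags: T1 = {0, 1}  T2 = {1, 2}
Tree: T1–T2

Every vertex of G appears in some bag (union = {0, 1, 2}); every edge is covered by a bag; and for each vertex v the set of bags containing v is connected in the bag tree. The decomposition is therefore valid. The largest bag has 2 vertices, so the width is 1.

Yes; width 1.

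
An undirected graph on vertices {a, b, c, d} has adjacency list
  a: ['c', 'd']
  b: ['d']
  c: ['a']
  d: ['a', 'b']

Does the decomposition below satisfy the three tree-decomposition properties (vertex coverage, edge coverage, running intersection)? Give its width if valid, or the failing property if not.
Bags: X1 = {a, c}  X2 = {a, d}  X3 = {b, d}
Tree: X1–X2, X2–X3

Yes; width 1.

Every vertex of G appears in some bag (union = {a, b, c, d}); every edge is covered by a bag; and for each vertex v the set of bags containing v is connected in the bag tree. The decomposition is therefore valid. The largest bag has 2 vertices, so the width is 1.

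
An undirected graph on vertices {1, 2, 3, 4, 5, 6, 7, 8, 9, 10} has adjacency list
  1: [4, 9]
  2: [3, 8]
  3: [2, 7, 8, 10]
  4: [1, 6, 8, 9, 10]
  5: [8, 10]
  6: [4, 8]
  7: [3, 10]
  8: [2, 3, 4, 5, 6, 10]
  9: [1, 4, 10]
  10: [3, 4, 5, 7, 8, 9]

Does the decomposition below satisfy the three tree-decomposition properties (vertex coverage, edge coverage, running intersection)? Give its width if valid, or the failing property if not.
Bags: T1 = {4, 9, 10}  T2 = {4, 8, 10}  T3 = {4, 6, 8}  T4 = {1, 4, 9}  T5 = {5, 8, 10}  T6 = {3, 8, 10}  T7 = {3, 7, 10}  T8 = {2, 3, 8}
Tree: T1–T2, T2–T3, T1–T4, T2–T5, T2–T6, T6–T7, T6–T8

Every vertex of G appears in some bag (union = {1, 2, 3, 4, 5, 6, 7, 8, 9, 10}); every edge is covered by a bag; and for each vertex v the set of bags containing v is connected in the bag tree. The decomposition is therefore valid. The largest bag has 3 vertices, so the width is 2.

Yes; width 2.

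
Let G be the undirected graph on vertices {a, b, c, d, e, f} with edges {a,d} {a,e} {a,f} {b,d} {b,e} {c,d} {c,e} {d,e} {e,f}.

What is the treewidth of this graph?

2

A width-2 tree decomposition is:
Bags: B1 = {a, e, f}  B2 = {a, d, e}  B3 = {c, d, e}  B4 = {b, d, e}
Tree: B1–B2, B2–B3, B2–B4
The largest bag has 3 vertices, giving width 2; this decomposition certifies tw(G) ≤ 2. On the other hand G contains the 3-clique {c, d, e}. A clique must lie in a single bag of any decomposition, so no decomposition can have width below 2. Combining the bounds, tw(G) = 2.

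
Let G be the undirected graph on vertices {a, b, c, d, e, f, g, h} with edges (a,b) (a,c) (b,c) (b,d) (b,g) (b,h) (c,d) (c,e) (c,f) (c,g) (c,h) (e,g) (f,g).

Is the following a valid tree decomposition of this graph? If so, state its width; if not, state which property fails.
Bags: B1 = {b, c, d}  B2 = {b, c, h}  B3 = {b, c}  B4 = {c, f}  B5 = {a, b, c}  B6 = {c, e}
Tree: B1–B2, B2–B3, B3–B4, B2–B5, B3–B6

No — vertex g appears in no bag.

A tree decomposition must satisfy three properties: every vertex lies in some bag; for every edge, both endpoints lie together in some bag; and for every vertex, the bags containing it form a connected subtree. Here vertex g appears in no bag, so the decomposition is invalid.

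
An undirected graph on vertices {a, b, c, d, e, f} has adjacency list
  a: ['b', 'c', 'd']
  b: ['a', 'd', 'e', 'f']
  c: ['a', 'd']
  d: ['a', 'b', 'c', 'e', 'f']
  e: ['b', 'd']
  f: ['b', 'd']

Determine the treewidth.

2

A width-2 tree decomposition is:
Bags: B1 = {b, d, e}  B2 = {b, d, f}  B3 = {a, b, d}  B4 = {a, c, d}
Tree: B1–B2, B2–B3, B3–B4
The largest bag has 3 vertices, giving width 2; this decomposition certifies tw(G) ≤ 2. On the other hand G contains the 3-clique {a, c, d}. A clique must lie in a single bag of any decomposition, so no decomposition can have width below 2. Hence tw(G) = 2 exactly.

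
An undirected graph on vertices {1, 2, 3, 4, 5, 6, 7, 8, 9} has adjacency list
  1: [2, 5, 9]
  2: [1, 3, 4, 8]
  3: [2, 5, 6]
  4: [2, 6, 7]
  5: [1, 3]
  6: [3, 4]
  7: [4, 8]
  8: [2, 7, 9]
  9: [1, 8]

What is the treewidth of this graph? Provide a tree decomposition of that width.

Treewidth 3.
One optimal decomposition is:
Bags: B1 = {4, 7, 8, 9}  B2 = {2, 4, 8, 9}  B3 = {1, 2, 4, 9}  B4 = {1, 2, 4, 6}  B5 = {1, 2, 3, 6}  B6 = {1, 3, 5, 6}
Tree: B1–B2, B2–B3, B3–B4, B4–B5, B5–B6

Every bag has size at most 4, so the width is 4 − 1 = 3 and tw(G) ≤ 3. For the lower bound: the 4 vertex sets {7,8,9}, {4}, {2}, {1,3,5,6} are disjoint, each induces a connected subgraph, and every pair is joined by at least one edge of G. Contracting each set to a single vertex therefore yields K_{4} as a minor, and since treewidth is minor-monotone, tw(G) ≥ tw(K_{4}) = 3. Combining the bounds, tw(G) = 3.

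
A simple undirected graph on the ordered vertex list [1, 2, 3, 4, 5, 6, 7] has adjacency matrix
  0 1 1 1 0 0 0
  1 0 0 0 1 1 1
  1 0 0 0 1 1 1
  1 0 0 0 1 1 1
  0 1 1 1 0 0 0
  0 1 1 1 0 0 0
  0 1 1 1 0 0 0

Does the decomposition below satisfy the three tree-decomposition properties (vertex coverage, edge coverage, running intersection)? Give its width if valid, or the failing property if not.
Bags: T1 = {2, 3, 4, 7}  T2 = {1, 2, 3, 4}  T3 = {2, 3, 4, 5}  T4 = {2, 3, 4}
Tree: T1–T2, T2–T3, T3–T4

No — vertex 6 appears in no bag.

A tree decomposition must satisfy three properties: every vertex lies in some bag; for every edge, both endpoints lie together in some bag; and for every vertex, the bags containing it form a connected subtree. Here vertex 6 appears in no bag, so the decomposition is invalid.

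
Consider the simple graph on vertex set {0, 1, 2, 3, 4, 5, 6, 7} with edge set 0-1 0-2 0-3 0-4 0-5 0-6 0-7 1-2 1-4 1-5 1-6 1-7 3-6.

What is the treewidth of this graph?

2

A width-2 tree decomposition is:
Bags: B1 = {0, 1, 6}  B2 = {0, 1, 7}  B3 = {0, 1, 4}  B4 = {0, 1, 2}  B5 = {0, 1, 5}  B6 = {0, 3, 6}
Tree: B1–B2, B1–B3, B3–B4, B3–B5, B1–B6
Every bag has size at most 3, so the width is 3 − 1 = 2 and tw(G) ≤ 2. On the other hand G contains the 3-clique {0, 1, 2}. A clique must lie in a single bag of any decomposition, so no decomposition can have width below 2. The upper and lower bounds meet at 2, so that is the treewidth.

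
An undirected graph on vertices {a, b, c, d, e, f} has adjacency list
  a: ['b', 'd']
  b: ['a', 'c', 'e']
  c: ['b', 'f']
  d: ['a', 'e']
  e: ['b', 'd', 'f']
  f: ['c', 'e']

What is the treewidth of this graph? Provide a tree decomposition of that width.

Treewidth 2.
One such decomposition:
Bags: B1 = {b, c, f}  B2 = {b, e, f}  B3 = {a, b, e}  B4 = {a, d, e}
Tree: B1–B2, B2–B3, B3–B4

Each bag holds 3 vertices, so the decomposition has width 2, which upper-bounds the treewidth. The edges c–f–e–b–c form a cycle, so G is not a tree and its treewidth is at least 2. Combining the bounds, tw(G) = 2.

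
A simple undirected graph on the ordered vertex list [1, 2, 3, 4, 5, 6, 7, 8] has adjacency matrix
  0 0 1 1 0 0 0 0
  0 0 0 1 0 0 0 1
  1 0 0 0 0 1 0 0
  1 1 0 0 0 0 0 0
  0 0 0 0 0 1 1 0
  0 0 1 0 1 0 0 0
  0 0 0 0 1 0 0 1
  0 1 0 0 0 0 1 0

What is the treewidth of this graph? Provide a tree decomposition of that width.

The largest bag has 3 vertices, giving width 2; this decomposition certifies tw(G) ≤ 2. Since 4–1–3–6–5–7–8–2–4 is a cycle in G, G is not acyclic. Forests are exactly the graphs of treewidth ≤ 1, so tw(G) ≥ 2. The upper and lower bounds meet at 2, so that is the treewidth.

Treewidth 2.
One optimal decomposition is:
Bags: B1 = {1, 3, 4}  B2 = {3, 4, 6}  B3 = {4, 5, 6}  B4 = {4, 5, 7}  B5 = {4, 7, 8}  B6 = {2, 4, 8}
Tree: B1–B2, B2–B3, B3–B4, B4–B5, B5–B6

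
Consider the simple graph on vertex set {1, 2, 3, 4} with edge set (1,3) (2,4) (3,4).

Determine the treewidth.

1

A width-1 tree decomposition is:
Bags: B1 = {1, 3}  B2 = {3, 4}  B3 = {2, 4}
Tree: B1–B2, B2–B3
Every bag has size at most 2, so the width is 2 − 1 = 1 and tw(G) ≤ 1. G has an edge, so its treewidth is at least 1. Combining the bounds, tw(G) = 1.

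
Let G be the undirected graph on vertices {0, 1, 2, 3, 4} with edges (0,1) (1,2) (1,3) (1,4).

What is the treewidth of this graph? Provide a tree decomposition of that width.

Treewidth 1.
One optimal decomposition is:
Bags: B1 = {1, 3}  B2 = {0, 1}  B3 = {1, 4}  B4 = {1, 2}
Tree: B1–B2, B1–B3, B1–B4

Each bag holds 2 vertices, so the decomposition has width 1, which upper-bounds the treewidth. Any graph with an edge has treewidth ≥ 1, and G has the edge 3–1. The upper and lower bounds meet at 1, so that is the treewidth.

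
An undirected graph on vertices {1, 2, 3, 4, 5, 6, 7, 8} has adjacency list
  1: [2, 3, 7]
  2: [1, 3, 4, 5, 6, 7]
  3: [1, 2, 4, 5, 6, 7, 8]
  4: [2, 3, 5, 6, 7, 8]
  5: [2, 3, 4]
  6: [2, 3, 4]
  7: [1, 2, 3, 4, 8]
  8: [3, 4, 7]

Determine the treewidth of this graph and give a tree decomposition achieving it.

Every bag has size at most 4, so the width is 4 − 1 = 3 and tw(G) ≤ 3. For the lower bound, the 4 vertices {3, 4, 7, 8} are pairwise adjacent, and any tree decomposition puts a clique entirely inside one bag — forcing width ≥ 3. Hence tw(G) = 3 exactly.

Treewidth 3.
One optimal decomposition is:
Bags: B1 = {2, 3, 4, 6}  B2 = {2, 3, 4, 7}  B3 = {2, 3, 4, 5}  B4 = {3, 4, 7, 8}  B5 = {1, 2, 3, 7}
Tree: B1–B2, B1–B3, B2–B4, B2–B5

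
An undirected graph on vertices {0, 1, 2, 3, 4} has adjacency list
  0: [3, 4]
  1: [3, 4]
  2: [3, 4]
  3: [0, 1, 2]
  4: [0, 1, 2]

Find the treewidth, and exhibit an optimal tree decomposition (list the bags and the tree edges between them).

Treewidth 2.
Bags: B1 = {1, 3, 4}  B2 = {2, 3, 4}  B3 = {0, 3, 4}
Tree: B1–B2, B2–B3

The largest bag has 3 vertices, giving width 2; this decomposition certifies tw(G) ≤ 2. For the lower bound, G contains the cycle 1–4–2–3–1, so G is not a forest; only forests have treewidth ≤ 1, hence tw(G) ≥ 2. Therefore the treewidth is 2.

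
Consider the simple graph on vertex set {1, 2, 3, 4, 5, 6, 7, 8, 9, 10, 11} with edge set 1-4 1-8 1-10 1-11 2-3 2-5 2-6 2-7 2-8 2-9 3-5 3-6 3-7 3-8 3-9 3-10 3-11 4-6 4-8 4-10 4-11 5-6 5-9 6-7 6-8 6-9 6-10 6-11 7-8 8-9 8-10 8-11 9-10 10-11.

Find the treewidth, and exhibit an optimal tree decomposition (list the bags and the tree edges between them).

Every bag has size at most 5, so the width is 5 − 1 = 4 and tw(G) ≤ 4. Conversely, {1, 4, 8, 10, 11} is a clique of size 5, and the vertices of any clique must share a bag in every tree decomposition; so some bag has ≥ 5 vertices and tw(G) ≥ 4. Hence tw(G) = 4 exactly.

Treewidth 4.
One optimal decomposition is:
Bags: B1 = {4, 6, 8, 10, 11}  B2 = {3, 6, 8, 10, 11}  B3 = {3, 6, 8, 9, 10}  B4 = {2, 3, 6, 8, 9}  B5 = {2, 3, 5, 6, 9}  B6 = {2, 3, 6, 7, 8}  B7 = {1, 4, 8, 10, 11}
Tree: B1–B2, B2–B3, B3–B4, B4–B5, B4–B6, B1–B7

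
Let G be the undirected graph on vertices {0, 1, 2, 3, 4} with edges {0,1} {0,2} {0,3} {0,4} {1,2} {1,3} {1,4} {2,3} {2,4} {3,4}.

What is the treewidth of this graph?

A width-4 tree decomposition is:
Bags: B1 = {0, 1, 2, 3, 4}
Tree: (single bag)
With just one bag of size 5, the width is 5 − 1 = 4, so tw(G) ≤ 4. For the lower bound, the 5 vertices {0, 1, 2, 3, 4} are pairwise adjacent, and any tree decomposition puts a clique entirely inside one bag — forcing width ≥ 4. Combining the bounds, tw(G) = 4.

4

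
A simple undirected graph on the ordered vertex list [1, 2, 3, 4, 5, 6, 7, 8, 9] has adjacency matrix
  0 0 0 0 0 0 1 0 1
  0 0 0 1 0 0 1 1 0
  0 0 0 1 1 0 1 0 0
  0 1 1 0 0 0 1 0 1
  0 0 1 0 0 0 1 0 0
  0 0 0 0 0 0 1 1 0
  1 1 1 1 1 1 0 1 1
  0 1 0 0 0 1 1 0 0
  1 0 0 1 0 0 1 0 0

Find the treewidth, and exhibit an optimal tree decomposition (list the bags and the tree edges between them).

The largest bag has 3 vertices, giving width 2; this decomposition certifies tw(G) ≤ 2. On the other hand G contains the 3-clique {1, 7, 9}. A clique must lie in a single bag of any decomposition, so no decomposition can have width below 2. Combining the bounds, tw(G) = 2.

Treewidth 2.
One such decomposition:
Bags: B1 = {2, 7, 8}  B2 = {2, 4, 7}  B3 = {3, 4, 7}  B4 = {3, 5, 7}  B5 = {4, 7, 9}  B6 = {6, 7, 8}  B7 = {1, 7, 9}
Tree: B1–B2, B2–B3, B3–B4, B3–B5, B1–B6, B5–B7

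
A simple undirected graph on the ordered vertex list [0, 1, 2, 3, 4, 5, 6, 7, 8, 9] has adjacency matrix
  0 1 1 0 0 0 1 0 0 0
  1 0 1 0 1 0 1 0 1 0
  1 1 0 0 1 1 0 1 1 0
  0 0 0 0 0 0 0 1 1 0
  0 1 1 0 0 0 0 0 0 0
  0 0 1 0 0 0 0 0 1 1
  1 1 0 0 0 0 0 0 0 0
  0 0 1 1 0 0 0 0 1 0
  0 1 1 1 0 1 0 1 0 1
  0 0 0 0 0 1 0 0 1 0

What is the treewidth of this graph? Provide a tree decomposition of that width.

Treewidth 2.
Bags: B1 = {0, 1, 2}  B2 = {1, 2, 8}  B3 = {0, 1, 6}  B4 = {2, 5, 8}  B5 = {2, 7, 8}  B6 = {1, 2, 4}  B7 = {5, 8, 9}  B8 = {3, 7, 8}
Tree: B1–B2, B1–B3, B2–B4, B2–B5, B1–B6, B4–B7, B5–B8

Every bag has size at most 3, so the width is 3 − 1 = 2 and tw(G) ≤ 2. On the other hand G contains the 3-clique {5, 8, 9}. A clique must lie in a single bag of any decomposition, so no decomposition can have width below 2. Therefore the treewidth is 2.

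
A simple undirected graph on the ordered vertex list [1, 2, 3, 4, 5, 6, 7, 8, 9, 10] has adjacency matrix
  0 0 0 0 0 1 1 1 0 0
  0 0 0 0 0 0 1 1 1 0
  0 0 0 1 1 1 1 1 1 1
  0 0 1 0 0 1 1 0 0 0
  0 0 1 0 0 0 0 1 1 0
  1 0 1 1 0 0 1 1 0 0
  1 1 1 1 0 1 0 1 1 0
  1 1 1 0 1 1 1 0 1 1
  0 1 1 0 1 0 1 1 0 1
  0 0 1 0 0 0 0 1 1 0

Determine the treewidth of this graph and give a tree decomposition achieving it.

Treewidth 3.
One such decomposition:
Bags: B1 = {3, 5, 8, 9}  B2 = {3, 7, 8, 9}  B3 = {2, 7, 8, 9}  B4 = {3, 6, 7, 8}  B5 = {3, 4, 6, 7}  B6 = {3, 8, 9, 10}  B7 = {1, 6, 7, 8}
Tree: B1–B2, B2–B3, B2–B4, B4–B5, B1–B6, B4–B7

Each bag holds 4 vertices, so the decomposition has width 3, which upper-bounds the treewidth. On the other hand G contains the 4-clique {1, 6, 7, 8}. A clique must lie in a single bag of any decomposition, so no decomposition can have width below 3. Therefore the treewidth is 3.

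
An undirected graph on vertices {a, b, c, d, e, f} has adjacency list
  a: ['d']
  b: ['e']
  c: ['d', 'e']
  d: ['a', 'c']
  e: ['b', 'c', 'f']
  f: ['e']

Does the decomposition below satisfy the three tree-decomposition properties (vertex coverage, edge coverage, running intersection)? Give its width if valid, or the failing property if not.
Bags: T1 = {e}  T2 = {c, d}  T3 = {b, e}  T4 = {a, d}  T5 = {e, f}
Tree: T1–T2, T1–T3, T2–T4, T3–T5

A tree decomposition must satisfy three properties: every vertex lies in some bag; for every edge, both endpoints lie together in some bag; and for every vertex, the bags containing it form a connected subtree. Here edge (c,e) lies in no bag, so the decomposition is invalid.

No — edge (c,e) lies in no bag.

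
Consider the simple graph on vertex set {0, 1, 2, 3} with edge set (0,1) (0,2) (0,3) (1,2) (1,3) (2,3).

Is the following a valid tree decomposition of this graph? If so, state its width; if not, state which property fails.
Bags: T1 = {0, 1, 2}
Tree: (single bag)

A tree decomposition must satisfy three properties: every vertex lies in some bag; for every edge, both endpoints lie together in some bag; and for every vertex, the bags containing it form a connected subtree. Here vertex 3 appears in no bag, so the decomposition is invalid.

No — vertex 3 appears in no bag.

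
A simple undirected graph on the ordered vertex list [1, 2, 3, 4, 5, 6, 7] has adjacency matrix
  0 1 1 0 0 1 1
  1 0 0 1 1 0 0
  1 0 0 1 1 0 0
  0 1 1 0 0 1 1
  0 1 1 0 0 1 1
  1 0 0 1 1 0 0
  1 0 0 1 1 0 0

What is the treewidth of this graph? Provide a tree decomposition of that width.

Treewidth 3.
One optimal decomposition is:
Bags: B1 = {1, 4, 5, 7}  B2 = {1, 3, 4, 5}  B3 = {1, 4, 5, 6}  B4 = {1, 2, 4, 5}
Tree: B1–B2, B2–B3, B3–B4

Each bag holds 4 vertices, so the decomposition has width 3, which upper-bounds the treewidth. For the lower bound: the 4 vertex sets {5,7}, {1,3}, {4}, {6} are disjoint, each induces a connected subgraph, and every pair is joined by at least one edge of G. Contracting each set to a single vertex therefore yields K_{4} as a minor, and since treewidth is minor-monotone, tw(G) ≥ tw(K_{4}) = 3. Hence tw(G) = 3 exactly.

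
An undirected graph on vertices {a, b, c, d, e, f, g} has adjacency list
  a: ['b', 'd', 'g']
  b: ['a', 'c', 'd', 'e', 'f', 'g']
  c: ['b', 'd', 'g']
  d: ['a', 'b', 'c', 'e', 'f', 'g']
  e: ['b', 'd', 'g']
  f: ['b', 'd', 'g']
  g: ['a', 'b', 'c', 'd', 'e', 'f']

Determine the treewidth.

A width-3 tree decomposition is:
Bags: B1 = {b, d, e, g}  B2 = {b, c, d, g}  B3 = {b, d, f, g}  B4 = {a, b, d, g}
Tree: B1–B2, B1–B3, B1–B4
The largest bag has 4 vertices, giving width 3; this decomposition certifies tw(G) ≤ 3. For the lower bound, the 4 vertices {b, d, e, g} are pairwise adjacent, and any tree decomposition puts a clique entirely inside one bag — forcing width ≥ 3. Hence tw(G) = 3 exactly.

3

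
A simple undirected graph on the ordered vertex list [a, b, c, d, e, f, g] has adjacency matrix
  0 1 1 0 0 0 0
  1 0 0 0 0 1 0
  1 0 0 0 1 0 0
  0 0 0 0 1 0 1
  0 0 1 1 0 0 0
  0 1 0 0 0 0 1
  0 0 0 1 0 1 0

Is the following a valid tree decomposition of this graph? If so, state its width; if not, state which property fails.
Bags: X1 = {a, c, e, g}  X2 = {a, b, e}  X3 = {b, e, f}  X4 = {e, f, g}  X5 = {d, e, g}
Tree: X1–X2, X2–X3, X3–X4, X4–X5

A tree decomposition must satisfy three properties: every vertex lies in some bag; for every edge, both endpoints lie together in some bag; and for every vertex, the bags containing it form a connected subtree. Here bags containing vertex g are not connected in the tree, so the decomposition is invalid.

No — bags containing vertex g are not connected in the tree.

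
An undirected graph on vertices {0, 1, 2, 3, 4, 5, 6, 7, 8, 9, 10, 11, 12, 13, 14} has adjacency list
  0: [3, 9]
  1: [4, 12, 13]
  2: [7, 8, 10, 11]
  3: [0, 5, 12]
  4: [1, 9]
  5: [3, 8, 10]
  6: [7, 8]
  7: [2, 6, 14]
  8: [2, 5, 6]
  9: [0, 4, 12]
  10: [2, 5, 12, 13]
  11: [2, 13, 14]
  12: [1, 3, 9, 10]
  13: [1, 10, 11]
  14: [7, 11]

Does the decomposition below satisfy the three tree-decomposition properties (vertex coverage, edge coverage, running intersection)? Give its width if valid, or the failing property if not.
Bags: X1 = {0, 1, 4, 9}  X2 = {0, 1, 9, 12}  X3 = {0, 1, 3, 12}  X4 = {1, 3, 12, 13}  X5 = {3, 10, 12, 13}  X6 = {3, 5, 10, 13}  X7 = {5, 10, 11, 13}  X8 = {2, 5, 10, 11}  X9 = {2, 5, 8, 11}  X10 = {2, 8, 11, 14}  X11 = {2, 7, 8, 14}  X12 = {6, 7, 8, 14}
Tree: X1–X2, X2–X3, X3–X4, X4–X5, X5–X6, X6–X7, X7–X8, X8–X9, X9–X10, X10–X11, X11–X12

Checking the three conditions: (i) the bags cover all of {0, 1, 2, 3, 4, 5, 6, 7, 8, 9, 10, 11, 12, 13, 14}; (ii) for each edge, some bag contains both endpoints; (iii) the bags containing any fixed vertex form a subtree. All hold, so the decomposition is valid with width 4 − 1 = 3.

Yes; width 3.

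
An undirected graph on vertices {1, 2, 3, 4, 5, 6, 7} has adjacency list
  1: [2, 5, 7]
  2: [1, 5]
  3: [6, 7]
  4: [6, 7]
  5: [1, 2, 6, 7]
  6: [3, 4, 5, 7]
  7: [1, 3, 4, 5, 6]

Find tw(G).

2

A width-2 tree decomposition is:
Bags: B1 = {1, 5, 7}  B2 = {5, 6, 7}  B3 = {4, 6, 7}  B4 = {1, 2, 5}  B5 = {3, 6, 7}
Tree: B1–B2, B2–B3, B1–B4, B3–B5
The largest bag has 3 vertices, giving width 2; this decomposition certifies tw(G) ≤ 2. For the lower bound, the 3 vertices {1, 2, 5} are pairwise adjacent, and any tree decomposition puts a clique entirely inside one bag — forcing width ≥ 2. Therefore the treewidth is 2.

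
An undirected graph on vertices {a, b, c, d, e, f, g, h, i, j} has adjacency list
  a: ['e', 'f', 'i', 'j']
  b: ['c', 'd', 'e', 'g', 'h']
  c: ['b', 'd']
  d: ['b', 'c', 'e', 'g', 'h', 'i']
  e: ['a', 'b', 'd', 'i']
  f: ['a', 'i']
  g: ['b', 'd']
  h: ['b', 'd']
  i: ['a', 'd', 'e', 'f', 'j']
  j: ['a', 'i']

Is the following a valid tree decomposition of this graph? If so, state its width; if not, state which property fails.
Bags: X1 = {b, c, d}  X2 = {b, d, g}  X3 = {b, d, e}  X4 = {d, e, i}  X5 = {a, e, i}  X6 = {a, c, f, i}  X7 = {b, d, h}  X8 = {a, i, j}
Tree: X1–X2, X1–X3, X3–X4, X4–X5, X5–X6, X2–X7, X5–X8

A tree decomposition must satisfy three properties: every vertex lies in some bag; for every edge, both endpoints lie together in some bag; and for every vertex, the bags containing it form a connected subtree. Here bags containing vertex c are not connected in the tree, so the decomposition is invalid.

No — bags containing vertex c are not connected in the tree.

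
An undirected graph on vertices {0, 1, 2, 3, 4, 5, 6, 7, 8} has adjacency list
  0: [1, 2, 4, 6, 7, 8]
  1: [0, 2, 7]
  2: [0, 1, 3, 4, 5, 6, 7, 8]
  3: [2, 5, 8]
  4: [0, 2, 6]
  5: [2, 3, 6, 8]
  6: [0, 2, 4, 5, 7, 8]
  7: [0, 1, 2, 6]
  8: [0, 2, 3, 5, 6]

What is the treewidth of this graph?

A width-3 tree decomposition is:
Bags: B1 = {0, 2, 6, 7}  B2 = {0, 2, 4, 6}  B3 = {0, 2, 6, 8}  B4 = {0, 1, 2, 7}  B5 = {2, 5, 6, 8}  B6 = {2, 3, 5, 8}
Tree: B1–B2, B1–B3, B1–B4, B3–B5, B5–B6
Each bag holds 4 vertices, so the decomposition has width 3, which upper-bounds the treewidth. On the other hand G contains the 4-clique {0, 1, 2, 7}. A clique must lie in a single bag of any decomposition, so no decomposition can have width below 3. Hence tw(G) = 3 exactly.

3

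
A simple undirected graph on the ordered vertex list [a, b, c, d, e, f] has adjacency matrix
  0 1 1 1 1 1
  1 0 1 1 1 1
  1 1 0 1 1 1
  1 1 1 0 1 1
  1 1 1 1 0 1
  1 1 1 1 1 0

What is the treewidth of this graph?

A width-5 tree decomposition is:
Bags: B1 = {a, b, c, d, e, f}
Tree: (single bag)
With just one bag of size 6, the width is 6 − 1 = 5, so tw(G) ≤ 5. On the other hand G contains the 6-clique {a, b, c, d, e, f}. A clique must lie in a single bag of any decomposition, so no decomposition can have width below 5. The upper and lower bounds meet at 5, so that is the treewidth.

5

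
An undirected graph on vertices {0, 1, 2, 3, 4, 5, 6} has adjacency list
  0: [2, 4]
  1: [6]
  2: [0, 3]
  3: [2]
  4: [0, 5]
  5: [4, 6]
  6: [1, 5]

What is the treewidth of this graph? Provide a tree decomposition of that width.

Treewidth 1.
Bags: B1 = {2, 3}  B2 = {0, 2}  B3 = {0, 4}  B4 = {4, 5}  B5 = {5, 6}  B6 = {1, 6}
Tree: B1–B2, B2–B3, B3–B4, B4–B5, B5–B6

The largest bag has 2 vertices, giving width 1; this decomposition certifies tw(G) ≤ 1. G has an edge, so its treewidth is at least 1. Therefore the treewidth is 1.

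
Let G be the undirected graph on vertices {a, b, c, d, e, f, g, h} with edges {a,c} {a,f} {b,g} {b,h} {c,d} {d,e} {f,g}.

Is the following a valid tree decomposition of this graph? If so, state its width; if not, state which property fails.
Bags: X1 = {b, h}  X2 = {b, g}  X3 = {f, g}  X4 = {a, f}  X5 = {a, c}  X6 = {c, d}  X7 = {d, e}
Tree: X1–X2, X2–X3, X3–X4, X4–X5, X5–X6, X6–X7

Yes; width 1.

Checking the three conditions: (i) the bags cover all of {a, b, c, d, e, f, g, h}; (ii) for each edge, some bag contains both endpoints; (iii) the bags containing any fixed vertex form a subtree. All hold, so the decomposition is valid with width 2 − 1 = 1.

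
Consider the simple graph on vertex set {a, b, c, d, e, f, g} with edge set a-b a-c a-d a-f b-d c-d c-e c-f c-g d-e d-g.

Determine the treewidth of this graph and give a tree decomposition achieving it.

Every bag has size at most 3, so the width is 3 − 1 = 2 and tw(G) ≤ 2. On the other hand G contains the 3-clique {c, d, g}. A clique must lie in a single bag of any decomposition, so no decomposition can have width below 2. Therefore the treewidth is 2.

Treewidth 2.
One optimal decomposition is:
Bags: B1 = {a, c, d}  B2 = {a, b, d}  B3 = {a, c, f}  B4 = {c, d, g}  B5 = {c, d, e}
Tree: B1–B2, B1–B3, B1–B4, B1–B5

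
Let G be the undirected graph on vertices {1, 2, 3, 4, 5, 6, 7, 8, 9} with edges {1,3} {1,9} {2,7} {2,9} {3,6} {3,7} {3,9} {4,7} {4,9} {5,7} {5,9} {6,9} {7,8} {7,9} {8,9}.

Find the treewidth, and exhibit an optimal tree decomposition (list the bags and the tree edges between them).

Every bag has size at most 3, so the width is 3 − 1 = 2 and tw(G) ≤ 2. Conversely, {1, 3, 9} is a clique of size 3, and the vertices of any clique must share a bag in every tree decomposition; so some bag has ≥ 3 vertices and tw(G) ≥ 2. The upper and lower bounds meet at 2, so that is the treewidth.

Treewidth 2.
One optimal decomposition is:
Bags: B1 = {7, 8, 9}  B2 = {3, 7, 9}  B3 = {3, 6, 9}  B4 = {4, 7, 9}  B5 = {5, 7, 9}  B6 = {1, 3, 9}  B7 = {2, 7, 9}
Tree: B1–B2, B2–B3, B1–B4, B1–B5, B2–B6, B4–B7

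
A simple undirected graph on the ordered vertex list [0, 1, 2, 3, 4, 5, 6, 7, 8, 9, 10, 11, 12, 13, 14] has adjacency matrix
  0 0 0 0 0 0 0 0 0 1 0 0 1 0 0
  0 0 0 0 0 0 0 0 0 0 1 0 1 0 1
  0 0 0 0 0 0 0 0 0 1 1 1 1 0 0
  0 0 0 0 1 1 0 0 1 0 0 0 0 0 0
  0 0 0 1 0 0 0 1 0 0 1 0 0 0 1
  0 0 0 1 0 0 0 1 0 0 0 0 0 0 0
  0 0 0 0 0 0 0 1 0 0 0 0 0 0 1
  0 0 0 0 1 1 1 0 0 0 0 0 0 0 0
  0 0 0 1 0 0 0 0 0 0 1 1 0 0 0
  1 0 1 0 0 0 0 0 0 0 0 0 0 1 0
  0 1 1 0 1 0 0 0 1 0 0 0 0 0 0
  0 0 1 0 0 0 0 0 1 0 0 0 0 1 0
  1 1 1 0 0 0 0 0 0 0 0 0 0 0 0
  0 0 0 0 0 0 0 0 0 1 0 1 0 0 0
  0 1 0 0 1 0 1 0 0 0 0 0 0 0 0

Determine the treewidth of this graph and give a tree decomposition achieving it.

Each bag holds 4 vertices, so the decomposition has width 3, which upper-bounds the treewidth. For the lower bound: the 4 vertex sets {5,6,7}, {3}, {4}, {1,8,10,14} are disjoint, each induces a connected subgraph, and every pair is joined by at least one edge of G. Contracting each set to a single vertex therefore yields K_{4} as a minor, and since treewidth is minor-monotone, tw(G) ≥ tw(K_{4}) = 3. The upper and lower bounds meet at 3, so that is the treewidth.

Treewidth 3.
One such decomposition:
Bags: B1 = {3, 5, 6, 7}  B2 = {3, 4, 6, 7}  B3 = {3, 4, 6, 14}  B4 = {3, 4, 8, 14}  B5 = {4, 8, 10, 14}  B6 = {1, 8, 10, 14}  B7 = {1, 8, 10, 11}  B8 = {1, 2, 10, 11}  B9 = {1, 2, 11, 12}  B10 = {2, 11, 12, 13}  B11 = {2, 9, 12, 13}  B12 = {0, 9, 12, 13}
Tree: B1–B2, B2–B3, B3–B4, B4–B5, B5–B6, B6–B7, B7–B8, B8–B9, B9–B10, B10–B11, B11–B12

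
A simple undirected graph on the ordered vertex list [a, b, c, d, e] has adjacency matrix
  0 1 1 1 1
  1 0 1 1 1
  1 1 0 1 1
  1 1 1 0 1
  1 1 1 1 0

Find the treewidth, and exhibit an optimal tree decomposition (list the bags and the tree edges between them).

Treewidth 4.
Bags: B1 = {a, b, c, d, e}
Tree: (single bag)

A single bag containing all 5 vertices is trivially a valid decomposition of width 4. Conversely, {a, b, c, d, e} is a clique of size 5, and the vertices of any clique must share a bag in every tree decomposition; so some bag has ≥ 5 vertices and tw(G) ≥ 4. The upper and lower bounds meet at 4, so that is the treewidth.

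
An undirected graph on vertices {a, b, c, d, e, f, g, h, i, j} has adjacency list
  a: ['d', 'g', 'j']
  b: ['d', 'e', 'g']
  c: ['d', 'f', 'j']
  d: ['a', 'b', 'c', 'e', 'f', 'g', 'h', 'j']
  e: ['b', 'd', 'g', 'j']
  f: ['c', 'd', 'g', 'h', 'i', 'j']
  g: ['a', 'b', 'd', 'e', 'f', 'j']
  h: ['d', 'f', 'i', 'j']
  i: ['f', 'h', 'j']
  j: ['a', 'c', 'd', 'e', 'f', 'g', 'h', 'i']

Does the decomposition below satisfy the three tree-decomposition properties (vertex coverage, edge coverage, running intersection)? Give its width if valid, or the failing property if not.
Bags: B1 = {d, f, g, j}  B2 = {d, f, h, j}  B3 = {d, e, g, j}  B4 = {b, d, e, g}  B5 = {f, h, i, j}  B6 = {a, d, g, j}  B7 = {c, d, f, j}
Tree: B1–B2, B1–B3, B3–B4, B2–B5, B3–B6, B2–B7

Yes; width 3.

Every vertex of G appears in some bag (union = {a, b, c, d, e, f, g, h, i, j}); every edge is covered by a bag; and for each vertex v the set of bags containing v is connected in the bag tree. The decomposition is therefore valid. The largest bag has 4 vertices, so the width is 3.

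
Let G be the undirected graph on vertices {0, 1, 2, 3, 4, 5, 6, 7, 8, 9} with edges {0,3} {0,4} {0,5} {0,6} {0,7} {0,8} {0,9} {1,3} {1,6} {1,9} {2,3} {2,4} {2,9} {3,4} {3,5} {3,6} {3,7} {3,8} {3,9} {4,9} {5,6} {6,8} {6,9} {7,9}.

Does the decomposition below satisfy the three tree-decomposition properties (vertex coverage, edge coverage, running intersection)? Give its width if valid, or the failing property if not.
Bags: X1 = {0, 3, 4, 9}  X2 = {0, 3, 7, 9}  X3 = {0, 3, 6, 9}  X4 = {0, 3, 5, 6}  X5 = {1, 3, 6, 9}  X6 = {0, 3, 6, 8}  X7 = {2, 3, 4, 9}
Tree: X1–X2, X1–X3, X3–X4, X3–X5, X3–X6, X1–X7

Yes; width 3.

Vertex coverage: the bags together contain {0, 1, 2, 3, 4, 5, 6, 7, 8, 9}, the full vertex set. Edge coverage: each edge of G has both endpoints in at least one bag. Running intersection: for every vertex, the bags containing it form a connected subtree. All three properties hold, so this is a valid tree decomposition of width max|bag| − 1 = 3, and hence tw(G) ≤ 3.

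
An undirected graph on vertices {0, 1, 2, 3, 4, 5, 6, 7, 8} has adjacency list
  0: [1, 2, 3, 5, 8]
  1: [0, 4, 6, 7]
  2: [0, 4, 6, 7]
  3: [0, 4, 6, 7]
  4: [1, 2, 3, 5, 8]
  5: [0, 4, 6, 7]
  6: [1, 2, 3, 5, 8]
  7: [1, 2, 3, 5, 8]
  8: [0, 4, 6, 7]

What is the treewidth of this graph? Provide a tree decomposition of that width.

Treewidth 4.
One such decomposition:
Bags: B1 = {0, 1, 4, 6, 7}  B2 = {0, 3, 4, 6, 7}  B3 = {0, 4, 6, 7, 8}  B4 = {0, 4, 5, 6, 7}  B5 = {0, 2, 4, 6, 7}
Tree: B1–B2, B2–B3, B3–B4, B4–B5

Each bag holds 5 vertices, so the decomposition has width 4, which upper-bounds the treewidth. For the lower bound: the 5 vertex sets {1,4}, {0,3}, {7,8}, {6}, {5} are disjoint, each induces a connected subgraph, and every pair is joined by at least one edge of G. Contracting each set to a single vertex therefore yields K_{5} as a minor, and since treewidth is minor-monotone, tw(G) ≥ tw(K_{5}) = 4. The upper and lower bounds meet at 4, so that is the treewidth.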